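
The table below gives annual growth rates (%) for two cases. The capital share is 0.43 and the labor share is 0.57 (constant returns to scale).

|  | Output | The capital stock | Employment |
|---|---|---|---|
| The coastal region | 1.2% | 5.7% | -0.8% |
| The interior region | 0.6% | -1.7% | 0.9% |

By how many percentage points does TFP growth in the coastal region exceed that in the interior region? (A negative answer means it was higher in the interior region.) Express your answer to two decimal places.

Labor's share = 1 − 0.43 = 0.57.
The coastal region: TFP = 1.2 − 2.451 + 0.456 = -0.795%.
The interior region: TFP = 0.6 + 0.731 − 0.513 = 0.818%.
Difference = -0.795 − (0.818) = -1.613 pp.

-1.61 percentage points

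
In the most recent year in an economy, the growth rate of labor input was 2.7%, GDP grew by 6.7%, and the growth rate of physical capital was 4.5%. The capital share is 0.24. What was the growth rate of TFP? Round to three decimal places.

Labor's share = 1 − 0.24 = 0.76.
Physical capital: 0.24 × 4.5 = 1.08 pp.
Labor input: 0.76 × 2.7 = 2.052 pp.
TFP growth = 6.7 − 3.132 = 3.568%.

TFP grew 3.568%.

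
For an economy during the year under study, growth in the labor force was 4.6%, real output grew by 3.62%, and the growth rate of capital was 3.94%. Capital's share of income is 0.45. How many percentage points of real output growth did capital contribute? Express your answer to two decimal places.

1.77 percentage points

Contribution = share × growth = 0.45 × 3.94 = 1.773 pp.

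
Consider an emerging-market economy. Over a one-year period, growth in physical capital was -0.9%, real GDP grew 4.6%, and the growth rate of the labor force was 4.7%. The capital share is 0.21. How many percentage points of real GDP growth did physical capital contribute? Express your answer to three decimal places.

Contribution = share × growth = 0.21 × (-0.9) = -0.189 pp.

-0.189 percentage points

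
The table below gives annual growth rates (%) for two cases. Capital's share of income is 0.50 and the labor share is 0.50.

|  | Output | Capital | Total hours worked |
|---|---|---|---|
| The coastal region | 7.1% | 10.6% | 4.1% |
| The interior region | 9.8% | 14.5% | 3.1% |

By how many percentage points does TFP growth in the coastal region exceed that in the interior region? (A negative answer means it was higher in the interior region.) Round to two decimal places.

-1.25 percentage points

Labor's share = 1 − 0.5 = 0.5.
The coastal region: TFP = 7.1 − 5.3 − 2.05 = -0.25%.
The interior region: TFP = 9.8 − 7.25 − 1.55 = 1%.
Difference = -0.25 − (1) = -1.25 pp.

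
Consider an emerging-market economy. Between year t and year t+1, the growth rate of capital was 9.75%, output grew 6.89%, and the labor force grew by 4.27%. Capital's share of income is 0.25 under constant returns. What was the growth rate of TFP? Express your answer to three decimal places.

Labor's share = 1 − 0.25 = 0.75.
Capital: 0.25 × 9.75 = 2.4375 pp.
The labor force: 0.75 × 4.27 = 3.2025 pp.
TFP growth = 6.89 − 5.64 = 1.25%.

TFP grew 1.250%.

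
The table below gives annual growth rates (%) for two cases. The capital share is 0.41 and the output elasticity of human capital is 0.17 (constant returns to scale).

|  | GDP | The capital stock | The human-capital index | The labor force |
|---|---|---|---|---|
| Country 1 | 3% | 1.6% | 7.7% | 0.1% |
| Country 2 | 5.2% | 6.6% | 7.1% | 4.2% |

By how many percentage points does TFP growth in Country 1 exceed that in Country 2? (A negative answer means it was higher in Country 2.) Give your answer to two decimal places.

1.47 percentage points

Labor's share = 1 − 0.41 − 0.17 = 0.42.
Country 1: TFP = 3 − 0.656 − 1.309 − 0.042 = 0.993%.
Country 2: TFP = 5.2 − 2.706 − 1.207 − 1.764 = -0.477%.
Difference = 0.993 − (-0.477) = 1.47 pp.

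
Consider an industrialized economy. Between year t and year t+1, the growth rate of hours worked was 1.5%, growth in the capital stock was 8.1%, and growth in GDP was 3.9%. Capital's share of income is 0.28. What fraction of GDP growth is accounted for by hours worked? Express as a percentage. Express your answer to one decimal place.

Hours worked accounted for 27.7% of growth.

Labor's share = 1 − 0.28 = 0.72.
Hours worked contributed 0.72 × 1.5 = 1.08 pp.
Share of growth = 1.08 / 3.9 × 100 = 27.692%.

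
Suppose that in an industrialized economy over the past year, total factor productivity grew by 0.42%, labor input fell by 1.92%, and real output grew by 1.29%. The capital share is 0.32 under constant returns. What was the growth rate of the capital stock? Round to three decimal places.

Labor's share = 1 − 0.32 = 0.68.
gY = gA + 0.68×(-1.92) + 0.32×g.
0.32×g = 1.29 − 0.42 + 1.3056 = 2.1756.
g = 2.1756 / 0.32 = 6.79875%.

The capital stock growth was 6.799%.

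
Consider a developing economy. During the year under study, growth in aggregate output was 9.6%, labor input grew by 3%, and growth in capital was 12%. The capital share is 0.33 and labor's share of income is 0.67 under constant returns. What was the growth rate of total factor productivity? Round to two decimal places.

Labor's share = 1 − 0.33 = 0.67.
Capital: 0.33 × 12 = 3.96 pp.
Labor input: 0.67 × 3 = 2.01 pp.
TFP growth = 9.6 − 5.97 = 3.63%.

Total factor productivity grew 3.63%.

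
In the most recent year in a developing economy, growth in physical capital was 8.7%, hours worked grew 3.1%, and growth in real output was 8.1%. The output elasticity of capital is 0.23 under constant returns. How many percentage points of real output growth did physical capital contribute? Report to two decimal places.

Contribution = share × growth = 0.23 × 8.7 = 2.001 pp.

2.00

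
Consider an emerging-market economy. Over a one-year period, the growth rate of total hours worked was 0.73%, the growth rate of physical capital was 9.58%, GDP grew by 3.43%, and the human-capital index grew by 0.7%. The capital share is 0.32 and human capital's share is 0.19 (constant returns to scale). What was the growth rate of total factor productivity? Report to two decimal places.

-0.13%

Labor's share = 1 − 0.32 − 0.19 = 0.49.
Physical capital: 0.32 × 9.58 = 3.0656 pp.
The human-capital index: 0.19 × 0.7 = 0.133 pp.
Total hours worked: 0.49 × 0.73 = 0.3577 pp.
TFP growth = 3.43 − 3.5563 = -0.1263%.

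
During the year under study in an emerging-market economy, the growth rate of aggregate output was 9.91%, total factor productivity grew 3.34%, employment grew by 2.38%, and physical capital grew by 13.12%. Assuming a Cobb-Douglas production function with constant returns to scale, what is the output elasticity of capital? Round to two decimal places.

gY = gA + α·gK + (1−α)·gL, so gY − gA − gL = α(gK − gL).
9.91 − 3.34 − 2.38 = α × (13.12 − 2.38).
4.19 = 10.74 α, so α = 0.3901.

α = 0.39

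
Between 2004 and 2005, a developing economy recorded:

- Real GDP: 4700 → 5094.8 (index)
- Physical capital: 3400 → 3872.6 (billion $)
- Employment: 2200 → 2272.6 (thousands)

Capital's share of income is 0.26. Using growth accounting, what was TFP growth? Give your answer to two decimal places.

TFP grew 2.34%.

Real GDP growth = (5094.8 − 4700) / 4700 = 8.4%.
Physical capital growth = (3872.6 − 3400) / 3400 = 13.9%.
Employment growth = (2272.6 − 2200) / 2200 = 3.3%.
Labor's share = 1 − 0.26 = 0.74.
Physical capital: 0.26 × 13.9 = 3.614 pp.
Employment: 0.74 × 3.3 = 2.442 pp.
TFP growth = 8.4 − 6.056 = 2.344%.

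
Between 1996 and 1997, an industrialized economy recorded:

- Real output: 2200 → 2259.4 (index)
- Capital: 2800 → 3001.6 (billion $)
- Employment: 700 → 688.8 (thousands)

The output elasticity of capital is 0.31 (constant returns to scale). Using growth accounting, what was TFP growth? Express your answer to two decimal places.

1.57%

Real output growth = (2259.4 − 2200) / 2200 = 2.7%.
Capital growth = (3001.6 − 2800) / 2800 = 7.2%.
Employment growth = (688.8 − 700) / 700 = -1.6%.
Labor's share = 1 − 0.31 = 0.69.
Capital: 0.31 × 7.2 = 2.232 pp.
Employment: 0.69 × (-1.6) = -1.104 pp.
TFP growth = 2.7 − 1.128 = 1.572%.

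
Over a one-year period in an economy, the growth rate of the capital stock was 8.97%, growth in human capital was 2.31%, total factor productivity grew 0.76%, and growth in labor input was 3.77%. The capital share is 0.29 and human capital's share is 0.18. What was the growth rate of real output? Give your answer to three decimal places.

Real output grew 5.775%.

Labor's share = 1 − 0.29 − 0.18 = 0.53.
The capital stock: 0.29 × 8.97 = 2.6013 pp.
Human capital: 0.18 × 2.31 = 0.4158 pp.
Labor input: 0.53 × 3.77 = 1.9981 pp.
Output growth = 0.76 + 5.0152 = 5.7752%.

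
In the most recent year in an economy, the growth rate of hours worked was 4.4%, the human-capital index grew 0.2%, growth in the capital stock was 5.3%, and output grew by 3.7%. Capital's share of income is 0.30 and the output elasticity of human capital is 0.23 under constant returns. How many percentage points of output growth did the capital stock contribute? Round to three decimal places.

Contribution = share × growth = 0.3 × 5.3 = 1.59 pp.

1.590 percentage points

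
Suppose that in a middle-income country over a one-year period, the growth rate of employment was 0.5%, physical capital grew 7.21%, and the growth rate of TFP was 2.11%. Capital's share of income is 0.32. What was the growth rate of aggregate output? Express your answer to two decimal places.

4.76%

Labor's share = 1 − 0.32 = 0.68.
Physical capital: 0.32 × 7.21 = 2.3072 pp.
Employment: 0.68 × 0.5 = 0.34 pp.
Output growth = 2.11 + 2.6472 = 4.7572%.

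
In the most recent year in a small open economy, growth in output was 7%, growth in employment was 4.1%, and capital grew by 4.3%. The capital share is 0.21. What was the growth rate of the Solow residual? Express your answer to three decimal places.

2.858%

Labor's share = 1 − 0.21 = 0.79.
Capital: 0.21 × 4.3 = 0.903 pp.
Employment: 0.79 × 4.1 = 3.239 pp.
TFP growth = 7 − 4.142 = 2.858%.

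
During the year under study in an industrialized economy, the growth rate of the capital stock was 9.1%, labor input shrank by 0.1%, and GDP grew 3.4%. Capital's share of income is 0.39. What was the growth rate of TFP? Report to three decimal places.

-0.088%

Labor's share = 1 − 0.39 = 0.61.
The capital stock: 0.39 × 9.1 = 3.549 pp.
Labor input: 0.61 × (-0.1) = -0.061 pp.
TFP growth = 3.4 − 3.488 = -0.088%.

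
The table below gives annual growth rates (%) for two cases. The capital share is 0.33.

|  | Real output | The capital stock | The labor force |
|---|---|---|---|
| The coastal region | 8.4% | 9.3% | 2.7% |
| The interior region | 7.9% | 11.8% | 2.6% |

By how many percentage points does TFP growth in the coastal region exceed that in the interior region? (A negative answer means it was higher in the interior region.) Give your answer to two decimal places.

Labor's share = 1 − 0.33 = 0.67.
The coastal region: TFP = 8.4 − 3.069 − 1.809 = 3.522%.
The interior region: TFP = 7.9 − 3.894 − 1.742 = 2.264%.
Difference = 3.522 − (2.264) = 1.258 pp.

1.26 percentage points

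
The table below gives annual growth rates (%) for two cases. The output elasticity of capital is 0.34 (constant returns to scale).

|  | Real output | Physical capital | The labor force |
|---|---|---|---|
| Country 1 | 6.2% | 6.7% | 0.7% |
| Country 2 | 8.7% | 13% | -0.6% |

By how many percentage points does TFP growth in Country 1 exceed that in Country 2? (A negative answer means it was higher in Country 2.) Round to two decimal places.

Labor's share = 1 − 0.34 = 0.66.
Country 1: TFP = 6.2 − 2.278 − 0.462 = 3.46%.
Country 2: TFP = 8.7 − 4.42 + 0.396 = 4.676%.
Difference = 3.46 − (4.676) = -1.216 pp.

-1.22 percentage points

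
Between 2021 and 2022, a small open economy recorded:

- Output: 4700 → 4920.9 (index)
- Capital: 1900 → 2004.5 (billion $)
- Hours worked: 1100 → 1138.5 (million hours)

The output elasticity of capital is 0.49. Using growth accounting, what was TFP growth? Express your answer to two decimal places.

Output growth = (4920.9 − 4700) / 4700 = 4.7%.
Capital growth = (2004.5 − 1900) / 1900 = 5.5%.
Hours worked growth = (1138.5 − 1100) / 1100 = 3.5%.
Labor's share = 1 − 0.49 = 0.51.
Capital: 0.49 × 5.5 = 2.695 pp.
Hours worked: 0.51 × 3.5 = 1.785 pp.
TFP growth = 4.7 − 4.48 = 0.22%.

0.22%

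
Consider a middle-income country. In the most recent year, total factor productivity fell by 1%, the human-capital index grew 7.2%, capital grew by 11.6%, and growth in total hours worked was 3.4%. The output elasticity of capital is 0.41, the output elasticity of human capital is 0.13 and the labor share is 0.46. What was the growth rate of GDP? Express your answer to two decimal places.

Labor's share = 1 − 0.41 − 0.13 = 0.46.
Capital: 0.41 × 11.6 = 4.756 pp.
The human-capital index: 0.13 × 7.2 = 0.936 pp.
Total hours worked: 0.46 × 3.4 = 1.564 pp.
Output growth = -1 + 7.256 = 6.256%.

6.26%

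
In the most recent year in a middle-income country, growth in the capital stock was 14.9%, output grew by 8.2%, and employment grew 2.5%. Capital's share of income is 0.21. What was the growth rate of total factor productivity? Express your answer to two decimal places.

3.10%

Labor's share = 1 − 0.21 = 0.79.
The capital stock: 0.21 × 14.9 = 3.129 pp.
Employment: 0.79 × 2.5 = 1.975 pp.
TFP growth = 8.2 − 5.104 = 3.096%.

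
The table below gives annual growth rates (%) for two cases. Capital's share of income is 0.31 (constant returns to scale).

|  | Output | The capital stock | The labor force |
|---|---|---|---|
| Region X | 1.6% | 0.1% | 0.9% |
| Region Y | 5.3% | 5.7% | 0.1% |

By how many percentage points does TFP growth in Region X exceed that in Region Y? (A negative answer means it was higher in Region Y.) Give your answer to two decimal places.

-2.52 percentage points

Labor's share = 1 − 0.31 = 0.69.
Region X: TFP = 1.6 − 0.031 − 0.621 = 0.948%.
Region Y: TFP = 5.3 − 1.767 − 0.069 = 3.464%.
Difference = 0.948 − (3.464) = -2.516 pp.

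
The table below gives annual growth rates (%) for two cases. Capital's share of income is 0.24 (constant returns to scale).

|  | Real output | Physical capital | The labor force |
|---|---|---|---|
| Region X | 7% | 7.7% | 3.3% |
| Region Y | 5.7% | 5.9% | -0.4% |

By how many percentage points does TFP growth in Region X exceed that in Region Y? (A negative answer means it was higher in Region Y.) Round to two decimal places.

Labor's share = 1 − 0.24 = 0.76.
Region X: TFP = 7 − 1.848 − 2.508 = 2.644%.
Region Y: TFP = 5.7 − 1.416 + 0.304 = 4.588%.
Difference = 2.644 − (4.588) = -1.944 pp.

-1.94 percentage points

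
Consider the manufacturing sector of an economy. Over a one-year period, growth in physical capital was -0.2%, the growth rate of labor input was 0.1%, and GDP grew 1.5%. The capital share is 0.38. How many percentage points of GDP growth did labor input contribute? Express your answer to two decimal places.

Labor's share = 1 − 0.38 = 0.62.
Contribution = share × growth = 0.62 × 0.1 = 0.062 pp.

0.06 pp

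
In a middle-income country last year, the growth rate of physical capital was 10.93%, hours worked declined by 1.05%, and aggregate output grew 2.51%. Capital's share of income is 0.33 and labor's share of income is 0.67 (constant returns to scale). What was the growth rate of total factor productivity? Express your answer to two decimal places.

-0.39%

Labor's share = 1 − 0.33 = 0.67.
Physical capital: 0.33 × 10.93 = 3.6069 pp.
Hours worked: 0.67 × (-1.05) = -0.7035 pp.
TFP growth = 2.51 − 2.9034 = -0.3934%.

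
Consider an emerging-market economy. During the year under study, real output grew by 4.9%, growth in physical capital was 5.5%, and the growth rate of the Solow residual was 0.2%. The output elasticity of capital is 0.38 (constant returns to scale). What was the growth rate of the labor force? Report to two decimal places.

Labor's share = 1 − 0.38 = 0.62.
gY = gA + 0.38×5.5 + 0.62×g.
0.62×g = 4.9 − 0.2 − 2.09 = 2.61.
g = 2.61 / 0.62 = 4.2097%.

4.21%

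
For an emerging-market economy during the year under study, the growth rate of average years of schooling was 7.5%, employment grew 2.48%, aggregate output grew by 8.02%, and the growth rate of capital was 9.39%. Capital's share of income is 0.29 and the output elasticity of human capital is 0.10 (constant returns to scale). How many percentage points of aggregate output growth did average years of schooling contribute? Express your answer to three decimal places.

Contribution = share × growth = 0.1 × 7.5 = 0.75 pp.

0.750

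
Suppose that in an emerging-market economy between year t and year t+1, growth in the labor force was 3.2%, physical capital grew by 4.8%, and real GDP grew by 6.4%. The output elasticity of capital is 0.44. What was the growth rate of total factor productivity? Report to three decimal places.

Total factor productivity growth was 2.496%.

Labor's share = 1 − 0.44 = 0.56.
Physical capital: 0.44 × 4.8 = 2.112 pp.
The labor force: 0.56 × 3.2 = 1.792 pp.
TFP growth = 6.4 − 3.904 = 2.496%.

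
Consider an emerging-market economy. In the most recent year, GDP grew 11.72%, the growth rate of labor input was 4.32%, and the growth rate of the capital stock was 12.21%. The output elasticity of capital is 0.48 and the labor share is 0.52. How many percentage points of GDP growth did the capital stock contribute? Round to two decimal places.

Contribution = share × growth = 0.48 × 12.21 = 5.8608 pp.

5.86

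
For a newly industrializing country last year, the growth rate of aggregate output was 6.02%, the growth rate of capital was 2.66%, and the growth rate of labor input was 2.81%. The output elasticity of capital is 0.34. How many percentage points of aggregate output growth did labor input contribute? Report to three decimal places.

1.855

Labor's share = 1 − 0.34 = 0.66.
Contribution = share × growth = 0.66 × 2.81 = 1.8546 pp.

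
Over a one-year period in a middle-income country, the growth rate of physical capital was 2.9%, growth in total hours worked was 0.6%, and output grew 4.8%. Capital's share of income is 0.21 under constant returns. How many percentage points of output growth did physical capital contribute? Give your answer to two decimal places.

Contribution = share × growth = 0.21 × 2.9 = 0.609 pp.

0.61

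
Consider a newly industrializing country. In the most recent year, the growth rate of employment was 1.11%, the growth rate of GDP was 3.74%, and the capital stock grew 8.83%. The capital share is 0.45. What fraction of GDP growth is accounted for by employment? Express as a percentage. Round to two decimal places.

16.32%

Labor's share = 1 − 0.45 = 0.55.
Employment contributed 0.55 × 1.11 = 0.6105 pp.
Share of growth = 0.6105 / 3.74 × 100 = 16.3235%.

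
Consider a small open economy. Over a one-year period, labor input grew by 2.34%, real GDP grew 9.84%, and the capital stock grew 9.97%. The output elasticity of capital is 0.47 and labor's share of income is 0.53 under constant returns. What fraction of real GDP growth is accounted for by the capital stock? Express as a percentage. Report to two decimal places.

The capital stock contributed 0.47 × 9.97 = 4.6859 pp.
Share of growth = 4.6859 / 9.84 × 100 = 47.6209%.

47.62%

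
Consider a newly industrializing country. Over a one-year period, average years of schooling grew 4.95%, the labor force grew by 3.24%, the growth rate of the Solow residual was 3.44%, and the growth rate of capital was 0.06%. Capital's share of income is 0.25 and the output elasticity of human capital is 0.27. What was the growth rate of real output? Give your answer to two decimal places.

6.35%

Labor's share = 1 − 0.25 − 0.27 = 0.48.
Capital: 0.25 × 0.06 = 0.015 pp.
Average years of schooling: 0.27 × 4.95 = 1.3365 pp.
The labor force: 0.48 × 3.24 = 1.5552 pp.
Output growth = 3.44 + 2.9067 = 6.3467%.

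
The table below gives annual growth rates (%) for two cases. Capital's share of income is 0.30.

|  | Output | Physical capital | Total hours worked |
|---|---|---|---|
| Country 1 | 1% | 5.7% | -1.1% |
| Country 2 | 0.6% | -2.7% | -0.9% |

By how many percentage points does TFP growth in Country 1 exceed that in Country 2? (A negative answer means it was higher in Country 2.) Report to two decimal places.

-1.98 percentage points

Labor's share = 1 − 0.3 = 0.7.
Country 1: TFP = 1 − 1.71 + 0.77 = 0.06%.
Country 2: TFP = 0.6 + 0.81 + 0.63 = 2.04%.
Difference = 0.06 − (2.04) = -1.98 pp.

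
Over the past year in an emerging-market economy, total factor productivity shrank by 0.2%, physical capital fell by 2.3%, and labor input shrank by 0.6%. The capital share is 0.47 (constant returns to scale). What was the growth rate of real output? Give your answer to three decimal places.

Labor's share = 1 − 0.47 = 0.53.
Physical capital: 0.47 × (-2.3) = -1.081 pp.
Labor input: 0.53 × (-0.6) = -0.318 pp.
Output growth = -0.2 + (-1.399) = -1.599%.

-1.599%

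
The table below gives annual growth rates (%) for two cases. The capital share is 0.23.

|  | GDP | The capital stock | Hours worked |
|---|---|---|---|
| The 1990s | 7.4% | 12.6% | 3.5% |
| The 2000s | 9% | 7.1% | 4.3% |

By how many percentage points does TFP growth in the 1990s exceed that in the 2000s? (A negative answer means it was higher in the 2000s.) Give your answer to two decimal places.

Labor's share = 1 − 0.23 = 0.77.
The 1990s: TFP = 7.4 − 2.898 − 2.695 = 1.807%.
The 2000s: TFP = 9 − 1.633 − 3.311 = 4.056%.
Difference = 1.807 − (4.056) = -2.249 pp.

-2.25 percentage points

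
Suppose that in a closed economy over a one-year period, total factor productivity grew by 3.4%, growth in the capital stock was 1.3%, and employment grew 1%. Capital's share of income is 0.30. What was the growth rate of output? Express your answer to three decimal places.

Labor's share = 1 − 0.3 = 0.7.
The capital stock: 0.3 × 1.3 = 0.39 pp.
Employment: 0.7 × 1 = 0.7 pp.
Output growth = 3.4 + 1.09 = 4.49%.

4.490%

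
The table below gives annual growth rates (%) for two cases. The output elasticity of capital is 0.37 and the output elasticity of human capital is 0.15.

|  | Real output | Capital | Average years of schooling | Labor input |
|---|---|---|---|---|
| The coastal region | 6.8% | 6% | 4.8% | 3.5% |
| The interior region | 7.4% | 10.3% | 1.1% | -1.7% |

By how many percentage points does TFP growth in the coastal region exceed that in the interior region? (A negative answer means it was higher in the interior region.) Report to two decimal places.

Labor's share = 1 − 0.37 − 0.15 = 0.48.
The coastal region: TFP = 6.8 − 2.22 − 0.72 − 1.68 = 2.18%.
The interior region: TFP = 7.4 − 3.811 − 0.165 + 0.816 = 4.24%.
Difference = 2.18 − (4.24) = -2.06 pp.

-2.06 percentage points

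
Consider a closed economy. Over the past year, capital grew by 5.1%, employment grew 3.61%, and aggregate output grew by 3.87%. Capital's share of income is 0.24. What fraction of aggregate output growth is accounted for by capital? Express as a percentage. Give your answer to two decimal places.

Capital contributed 0.24 × 5.1 = 1.224 pp.
Share of growth = 1.224 / 3.87 × 100 = 31.6279%.

Capital accounted for 31.63% of growth.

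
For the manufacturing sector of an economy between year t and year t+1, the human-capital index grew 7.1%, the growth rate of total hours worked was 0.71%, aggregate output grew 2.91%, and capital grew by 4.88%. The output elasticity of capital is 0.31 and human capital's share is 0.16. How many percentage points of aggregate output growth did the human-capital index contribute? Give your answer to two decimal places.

1.14

Contribution = share × growth = 0.16 × 7.1 = 1.136 pp.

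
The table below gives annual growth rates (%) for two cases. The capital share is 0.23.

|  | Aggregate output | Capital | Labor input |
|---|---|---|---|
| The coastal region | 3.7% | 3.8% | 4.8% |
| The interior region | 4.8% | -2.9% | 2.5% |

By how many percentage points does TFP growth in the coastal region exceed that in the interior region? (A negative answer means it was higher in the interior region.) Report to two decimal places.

Labor's share = 1 − 0.23 = 0.77.
The coastal region: TFP = 3.7 − 0.874 − 3.696 = -0.87%.
The interior region: TFP = 4.8 + 0.667 − 1.925 = 3.542%.
Difference = -0.87 − (3.542) = -4.412 pp.

-4.41 percentage points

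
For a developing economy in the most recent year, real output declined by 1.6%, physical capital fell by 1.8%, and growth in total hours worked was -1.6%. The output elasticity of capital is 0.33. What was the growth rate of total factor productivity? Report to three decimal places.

Labor's share = 1 − 0.33 = 0.67.
Physical capital: 0.33 × (-1.8) = -0.594 pp.
Total hours worked: 0.67 × (-1.6) = -1.072 pp.
TFP growth = -1.6 + 1.666 = 0.066%.

0.066%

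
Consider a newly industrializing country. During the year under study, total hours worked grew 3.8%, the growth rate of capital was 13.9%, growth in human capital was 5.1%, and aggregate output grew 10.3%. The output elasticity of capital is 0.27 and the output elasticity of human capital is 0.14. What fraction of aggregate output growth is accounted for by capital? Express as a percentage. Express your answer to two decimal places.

36.44%

Capital contributed 0.27 × 13.9 = 3.753 pp.
Share of growth = 3.753 / 10.3 × 100 = 36.4369%.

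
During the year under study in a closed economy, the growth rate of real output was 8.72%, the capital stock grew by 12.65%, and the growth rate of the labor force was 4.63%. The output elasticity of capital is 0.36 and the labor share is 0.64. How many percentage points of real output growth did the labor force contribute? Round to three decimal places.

Labor's share = 1 − 0.36 = 0.64.
Contribution = share × growth = 0.64 × 4.63 = 2.9632 pp.

2.963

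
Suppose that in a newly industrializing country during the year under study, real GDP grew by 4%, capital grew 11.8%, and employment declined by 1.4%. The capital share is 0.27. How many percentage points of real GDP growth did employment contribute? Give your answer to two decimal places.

-1.02

Labor's share = 1 − 0.27 = 0.73.
Contribution = share × growth = 0.73 × (-1.4) = -1.022 pp.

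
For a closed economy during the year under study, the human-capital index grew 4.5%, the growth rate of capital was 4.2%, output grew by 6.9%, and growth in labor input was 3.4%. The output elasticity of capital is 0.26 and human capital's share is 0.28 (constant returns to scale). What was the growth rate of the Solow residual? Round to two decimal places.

2.98%

Labor's share = 1 − 0.26 − 0.28 = 0.46.
Capital: 0.26 × 4.2 = 1.092 pp.
The human-capital index: 0.28 × 4.5 = 1.26 pp.
Labor input: 0.46 × 3.4 = 1.564 pp.
TFP growth = 6.9 − 3.916 = 2.984%.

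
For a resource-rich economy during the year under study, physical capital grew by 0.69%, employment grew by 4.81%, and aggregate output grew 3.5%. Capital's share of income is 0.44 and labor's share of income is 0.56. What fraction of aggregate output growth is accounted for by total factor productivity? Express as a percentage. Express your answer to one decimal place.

Total factor productivity accounted for 14.4% of growth.

Labor's share = 1 − 0.44 = 0.56.
Physical capital: 0.44 × 0.69 = 0.3036 pp.
Employment: 0.56 × 4.81 = 2.6936 pp.
TFP growth = 3.5 − 2.9972 = 0.5028%.
TFP share of growth = 0.5028 / 3.5 × 100 = 14.366%.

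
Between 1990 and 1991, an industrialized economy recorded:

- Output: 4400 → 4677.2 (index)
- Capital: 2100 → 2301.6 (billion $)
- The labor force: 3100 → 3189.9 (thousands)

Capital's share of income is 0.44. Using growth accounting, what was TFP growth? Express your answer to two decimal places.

0.45%

Output growth = (4677.2 − 4400) / 4400 = 6.3%.
Capital growth = (2301.6 − 2100) / 2100 = 9.6%.
The labor force growth = (3189.9 − 3100) / 3100 = 2.9%.
Labor's share = 1 − 0.44 = 0.56.
Capital: 0.44 × 9.6 = 4.224 pp.
The labor force: 0.56 × 2.9 = 1.624 pp.
TFP growth = 6.3 − 5.848 = 0.452%.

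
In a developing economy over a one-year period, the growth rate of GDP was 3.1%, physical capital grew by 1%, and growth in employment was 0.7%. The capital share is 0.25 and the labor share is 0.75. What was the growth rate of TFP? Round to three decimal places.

2.325%

Labor's share = 1 − 0.25 = 0.75.
Physical capital: 0.25 × 1 = 0.25 pp.
Employment: 0.75 × 0.7 = 0.525 pp.
TFP growth = 3.1 − 0.775 = 2.325%.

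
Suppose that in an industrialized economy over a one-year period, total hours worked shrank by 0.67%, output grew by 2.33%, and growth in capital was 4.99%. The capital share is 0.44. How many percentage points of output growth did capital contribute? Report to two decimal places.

2.20 percentage points

Contribution = share × growth = 0.44 × 4.99 = 2.1956 pp.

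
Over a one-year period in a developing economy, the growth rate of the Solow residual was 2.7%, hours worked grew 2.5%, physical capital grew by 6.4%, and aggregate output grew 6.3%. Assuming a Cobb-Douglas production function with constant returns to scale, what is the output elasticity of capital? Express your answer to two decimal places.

gY = gA + α·gK + (1−α)·gL, so gY − gA − gL = α(gK − gL).
6.3 − 2.7 − 2.5 = α × (6.4 − 2.5).
1.1 = 3.9 α, so α = 0.2821.

The output elasticity of capital is 0.28.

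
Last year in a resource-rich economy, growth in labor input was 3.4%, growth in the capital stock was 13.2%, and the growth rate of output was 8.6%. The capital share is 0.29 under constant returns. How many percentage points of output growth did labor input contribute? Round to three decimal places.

2.414 pp

Labor's share = 1 − 0.29 = 0.71.
Contribution = share × growth = 0.71 × 3.4 = 2.414 pp.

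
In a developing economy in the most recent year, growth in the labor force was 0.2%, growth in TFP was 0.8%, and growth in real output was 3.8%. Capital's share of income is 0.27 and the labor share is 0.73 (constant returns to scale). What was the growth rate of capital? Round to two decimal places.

Capital growth was 10.57%.

Labor's share = 1 − 0.27 = 0.73.
gY = gA + 0.73×0.2 + 0.27×g.
0.27×g = 3.8 − 0.8 − 0.146 = 2.854.
g = 2.854 / 0.27 = 10.5704%.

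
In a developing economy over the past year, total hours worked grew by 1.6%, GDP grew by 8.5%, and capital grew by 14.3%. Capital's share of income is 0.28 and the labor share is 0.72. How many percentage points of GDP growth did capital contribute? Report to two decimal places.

Contribution = share × growth = 0.28 × 14.3 = 4.004 pp.

4.00 percentage points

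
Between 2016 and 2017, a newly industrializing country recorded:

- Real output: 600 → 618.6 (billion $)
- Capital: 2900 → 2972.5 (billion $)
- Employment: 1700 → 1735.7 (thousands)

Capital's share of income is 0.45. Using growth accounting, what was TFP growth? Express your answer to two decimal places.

TFP growth was 0.82%.

Real output growth = (618.6 − 600) / 600 = 3.1%.
Capital growth = (2972.5 − 2900) / 2900 = 2.5%.
Employment growth = (1735.7 − 1700) / 1700 = 2.1%.
Labor's share = 1 − 0.45 = 0.55.
Capital: 0.45 × 2.5 = 1.125 pp.
Employment: 0.55 × 2.1 = 1.155 pp.
TFP growth = 3.1 − 2.28 = 0.82%.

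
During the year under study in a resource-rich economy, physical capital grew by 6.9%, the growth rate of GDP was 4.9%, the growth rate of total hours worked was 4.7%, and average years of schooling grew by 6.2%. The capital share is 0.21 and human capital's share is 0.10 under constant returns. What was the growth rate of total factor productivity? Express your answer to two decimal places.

-0.41%

Labor's share = 1 − 0.21 − 0.1 = 0.69.
Physical capital: 0.21 × 6.9 = 1.449 pp.
Average years of schooling: 0.1 × 6.2 = 0.62 pp.
Total hours worked: 0.69 × 4.7 = 3.243 pp.
TFP growth = 4.9 − 5.312 = -0.412%.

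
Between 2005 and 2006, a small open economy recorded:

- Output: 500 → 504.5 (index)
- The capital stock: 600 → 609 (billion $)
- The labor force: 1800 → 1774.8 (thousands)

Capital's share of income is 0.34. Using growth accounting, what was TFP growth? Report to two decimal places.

Output growth = (504.5 − 500) / 500 = 0.9%.
The capital stock growth = (609 − 600) / 600 = 1.5%.
The labor force growth = (1774.8 − 1800) / 1800 = -1.4%.
Labor's share = 1 − 0.34 = 0.66.
The capital stock: 0.34 × 1.5 = 0.51 pp.
The labor force: 0.66 × (-1.4) = -0.924 pp.
TFP growth = 0.9 + 0.414 = 1.314%.

TFP grew 1.31%.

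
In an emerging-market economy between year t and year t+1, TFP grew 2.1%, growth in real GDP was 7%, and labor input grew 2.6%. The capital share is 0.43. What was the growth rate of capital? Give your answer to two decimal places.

Labor's share = 1 − 0.43 = 0.57.
gY = gA + 0.57×2.6 + 0.43×g.
0.43×g = 7 − 2.1 − 1.482 = 3.418.
g = 3.418 / 0.43 = 7.9488%.

7.95%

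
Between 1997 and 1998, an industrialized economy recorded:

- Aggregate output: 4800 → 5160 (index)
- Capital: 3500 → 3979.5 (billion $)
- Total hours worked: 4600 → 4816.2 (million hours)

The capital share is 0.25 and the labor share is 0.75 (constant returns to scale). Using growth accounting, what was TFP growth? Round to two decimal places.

Aggregate output growth = (5160 − 4800) / 4800 = 7.5%.
Capital growth = (3979.5 − 3500) / 3500 = 13.7%.
Total hours worked growth = (4816.2 − 4600) / 4600 = 4.7%.
Labor's share = 1 − 0.25 = 0.75.
Capital: 0.25 × 13.7 = 3.425 pp.
Total hours worked: 0.75 × 4.7 = 3.525 pp.
TFP growth = 7.5 − 6.95 = 0.55%.

0.55%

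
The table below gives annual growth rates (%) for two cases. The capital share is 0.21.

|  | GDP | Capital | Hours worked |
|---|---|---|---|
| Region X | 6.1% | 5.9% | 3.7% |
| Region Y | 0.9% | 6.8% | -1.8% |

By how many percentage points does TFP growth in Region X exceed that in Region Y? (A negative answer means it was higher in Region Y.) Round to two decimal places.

Labor's share = 1 − 0.21 = 0.79.
Region X: TFP = 6.1 − 1.239 − 2.923 = 1.938%.
Region Y: TFP = 0.9 − 1.428 + 1.422 = 0.894%.
Difference = 1.938 − (0.894) = 1.044 pp.

1.04 percentage points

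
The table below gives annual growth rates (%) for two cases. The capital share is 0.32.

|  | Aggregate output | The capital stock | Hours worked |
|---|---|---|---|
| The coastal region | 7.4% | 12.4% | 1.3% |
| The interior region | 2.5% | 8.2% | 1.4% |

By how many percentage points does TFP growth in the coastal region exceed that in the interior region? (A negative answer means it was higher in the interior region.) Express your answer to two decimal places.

3.62 percentage points

Labor's share = 1 − 0.32 = 0.68.
The coastal region: TFP = 7.4 − 3.968 − 0.884 = 2.548%.
The interior region: TFP = 2.5 − 2.624 − 0.952 = -1.076%.
Difference = 2.548 − (-1.076) = 3.624 pp.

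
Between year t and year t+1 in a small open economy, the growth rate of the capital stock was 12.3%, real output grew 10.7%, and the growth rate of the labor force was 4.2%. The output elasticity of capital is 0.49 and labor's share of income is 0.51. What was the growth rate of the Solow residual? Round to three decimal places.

2.531%

Labor's share = 1 − 0.49 = 0.51.
The capital stock: 0.49 × 12.3 = 6.027 pp.
The labor force: 0.51 × 4.2 = 2.142 pp.
TFP growth = 10.7 − 8.169 = 2.531%.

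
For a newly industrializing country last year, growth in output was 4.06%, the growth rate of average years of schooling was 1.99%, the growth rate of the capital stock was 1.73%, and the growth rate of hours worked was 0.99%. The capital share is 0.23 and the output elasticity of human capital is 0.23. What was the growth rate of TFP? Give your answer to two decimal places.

TFP growth was 2.67%.

Labor's share = 1 − 0.23 − 0.23 = 0.54.
The capital stock: 0.23 × 1.73 = 0.3979 pp.
Average years of schooling: 0.23 × 1.99 = 0.4577 pp.
Hours worked: 0.54 × 0.99 = 0.5346 pp.
TFP growth = 4.06 − 1.3902 = 2.6698%.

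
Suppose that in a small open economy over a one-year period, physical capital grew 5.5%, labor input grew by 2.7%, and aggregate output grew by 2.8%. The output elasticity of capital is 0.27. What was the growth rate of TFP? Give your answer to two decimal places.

-0.66%

Labor's share = 1 − 0.27 = 0.73.
Physical capital: 0.27 × 5.5 = 1.485 pp.
Labor input: 0.73 × 2.7 = 1.971 pp.
TFP growth = 2.8 − 3.456 = -0.656%.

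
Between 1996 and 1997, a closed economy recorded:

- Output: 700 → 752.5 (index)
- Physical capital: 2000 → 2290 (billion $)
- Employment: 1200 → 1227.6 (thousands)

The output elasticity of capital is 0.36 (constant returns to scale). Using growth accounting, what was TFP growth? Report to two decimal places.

Output growth = (752.5 − 700) / 700 = 7.5%.
Physical capital growth = (2290 − 2000) / 2000 = 14.5%.
Employment growth = (1227.6 − 1200) / 1200 = 2.3%.
Labor's share = 1 − 0.36 = 0.64.
Physical capital: 0.36 × 14.5 = 5.22 pp.
Employment: 0.64 × 2.3 = 1.472 pp.
TFP growth = 7.5 − 6.692 = 0.808%.

0.81%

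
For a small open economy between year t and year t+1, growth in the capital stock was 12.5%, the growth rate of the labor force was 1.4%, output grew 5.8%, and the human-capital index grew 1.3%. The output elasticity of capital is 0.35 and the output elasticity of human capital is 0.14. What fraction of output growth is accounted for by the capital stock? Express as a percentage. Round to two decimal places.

75.43%

The capital stock contributed 0.35 × 12.5 = 4.375 pp.
Share of growth = 4.375 / 5.8 × 100 = 75.431%.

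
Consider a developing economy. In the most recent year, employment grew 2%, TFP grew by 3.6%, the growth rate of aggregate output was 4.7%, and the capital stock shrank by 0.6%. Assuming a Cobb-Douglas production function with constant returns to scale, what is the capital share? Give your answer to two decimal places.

gY = gA + α·gK + (1−α)·gL, so gY − gA − gL = α(gK − gL).
4.7 − 3.6 − 2 = α × (-0.6 − 2).
-0.9 = -2.6 α, so α = 0.3462.

The capital share is 0.35.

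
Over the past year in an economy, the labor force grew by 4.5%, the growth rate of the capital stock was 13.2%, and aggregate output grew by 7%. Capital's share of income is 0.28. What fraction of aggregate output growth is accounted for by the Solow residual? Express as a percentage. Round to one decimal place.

Labor's share = 1 − 0.28 = 0.72.
The capital stock: 0.28 × 13.2 = 3.696 pp.
The labor force: 0.72 × 4.5 = 3.24 pp.
TFP growth = 7 − 6.936 = 0.064%.
TFP share of growth = 0.064 / 7 × 100 = 0.914%.

0.9%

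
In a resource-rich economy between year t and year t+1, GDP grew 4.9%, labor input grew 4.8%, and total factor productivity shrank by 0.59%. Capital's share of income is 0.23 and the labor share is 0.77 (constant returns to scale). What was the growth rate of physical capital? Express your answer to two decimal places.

Labor's share = 1 − 0.23 = 0.77.
gY = gA + 0.77×4.8 + 0.23×g.
0.23×g = 4.9 + 0.59 − 3.696 = 1.794.
g = 1.794 / 0.23 = 7.8%.

7.80%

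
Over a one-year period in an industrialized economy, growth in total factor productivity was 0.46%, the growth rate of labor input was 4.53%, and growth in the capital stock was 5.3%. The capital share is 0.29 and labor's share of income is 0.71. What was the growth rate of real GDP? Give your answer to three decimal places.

Labor's share = 1 − 0.29 = 0.71.
The capital stock: 0.29 × 5.3 = 1.537 pp.
Labor input: 0.71 × 4.53 = 3.2163 pp.
Output growth = 0.46 + 4.7533 = 5.2133%.

5.213%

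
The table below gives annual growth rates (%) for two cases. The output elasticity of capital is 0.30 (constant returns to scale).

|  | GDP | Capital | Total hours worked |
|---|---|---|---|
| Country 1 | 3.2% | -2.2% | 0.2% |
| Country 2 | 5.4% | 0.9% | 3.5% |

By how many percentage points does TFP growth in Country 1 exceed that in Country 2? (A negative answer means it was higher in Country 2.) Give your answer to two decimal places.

1.04 percentage points

Labor's share = 1 − 0.3 = 0.7.
Country 1: TFP = 3.2 + 0.66 − 0.14 = 3.72%.
Country 2: TFP = 5.4 − 0.27 − 2.45 = 2.68%.
Difference = 3.72 − (2.68) = 1.04 pp.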